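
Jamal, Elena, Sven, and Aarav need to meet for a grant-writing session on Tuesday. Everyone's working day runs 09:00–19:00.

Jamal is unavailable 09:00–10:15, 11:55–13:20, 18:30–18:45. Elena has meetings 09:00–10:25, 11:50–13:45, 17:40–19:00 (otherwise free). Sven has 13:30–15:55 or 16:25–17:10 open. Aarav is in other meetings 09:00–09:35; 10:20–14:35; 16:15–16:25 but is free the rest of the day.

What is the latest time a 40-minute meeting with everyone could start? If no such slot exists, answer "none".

Jamal free: 10:15-11:55, 13:20-18:30, 18:45-19:00 (invert busy blocks within the working day).
Elena free: 10:25-11:50, 13:45-17:40 (invert busy blocks within the working day).
Sven free: 13:30-15:55, 16:25-17:10.
Aarav free: 09:35-10:20, 14:35-16:15, 16:25-19:00 (invert busy blocks within the working day).
Jamal ∩ Elena: 10:25-11:50, 13:45-17:40.
Jamal ∩ Elena ∩ Sven: 13:45-15:55, 16:25-17:10.
Jamal ∩ Elena ∩ Sven ∩ Aarav: 14:35-15:55, 16:25-17:10.
So the common availability across everyone is 14:35-15:55, 16:25-17:10.
The last common window of at least 40 minutes is 16:25-17:10; a 40-minute meeting can start as late as 16:30 and still end by 17:10.

16:30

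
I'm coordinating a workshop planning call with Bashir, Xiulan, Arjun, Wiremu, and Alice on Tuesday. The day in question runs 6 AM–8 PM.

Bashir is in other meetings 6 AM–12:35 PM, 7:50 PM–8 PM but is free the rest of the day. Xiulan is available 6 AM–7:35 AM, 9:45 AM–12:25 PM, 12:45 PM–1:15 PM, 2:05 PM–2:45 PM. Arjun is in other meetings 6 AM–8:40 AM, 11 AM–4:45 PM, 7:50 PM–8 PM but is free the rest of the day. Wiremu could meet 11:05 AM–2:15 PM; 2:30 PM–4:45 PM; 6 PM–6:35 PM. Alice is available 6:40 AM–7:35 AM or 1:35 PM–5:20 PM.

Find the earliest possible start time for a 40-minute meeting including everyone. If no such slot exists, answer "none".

Bashir free: 12:35-19:50 (invert busy blocks within the working day).
Xiulan free: 06:00-07:35, 09:45-12:25, 12:45-13:15, 14:05-14:45.
Arjun free: 08:40-11:00, 16:45-19:50 (invert busy blocks within the working day).
Wiremu free: 11:05-14:15, 14:30-16:45, 18:00-18:35.
Alice free: 06:40-07:35, 13:35-17:20.
Bashir ∩ Xiulan: 12:45-13:15, 14:05-14:45.
Bashir ∩ Xiulan ∩ Arjun: ∅.
Bashir ∩ Xiulan ∩ Arjun ∩ Wiremu: ∅.
Bashir ∩ Xiulan ∩ Arjun ∩ Wiremu ∩ Alice: ∅.
There is no time when everyone is free.
No common window is at least 40 minutes long.

none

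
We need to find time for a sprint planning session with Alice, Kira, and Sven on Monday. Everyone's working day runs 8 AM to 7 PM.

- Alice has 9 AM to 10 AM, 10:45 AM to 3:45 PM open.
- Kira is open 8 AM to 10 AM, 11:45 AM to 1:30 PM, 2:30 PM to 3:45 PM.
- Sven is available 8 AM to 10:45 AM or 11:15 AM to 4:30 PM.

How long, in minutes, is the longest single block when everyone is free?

Alice ∩ Kira: 09:00-10:00, 11:45-13:30, 14:30-15:45.
Alice ∩ Kira ∩ Sven: 09:00-10:00, 11:45-13:30, 14:30-15:45.
So the common availability across everyone is 09:00-10:00, 11:45-13:30, 14:30-15:45.
The longest is 11:45-13:30 at 105 minutes.

105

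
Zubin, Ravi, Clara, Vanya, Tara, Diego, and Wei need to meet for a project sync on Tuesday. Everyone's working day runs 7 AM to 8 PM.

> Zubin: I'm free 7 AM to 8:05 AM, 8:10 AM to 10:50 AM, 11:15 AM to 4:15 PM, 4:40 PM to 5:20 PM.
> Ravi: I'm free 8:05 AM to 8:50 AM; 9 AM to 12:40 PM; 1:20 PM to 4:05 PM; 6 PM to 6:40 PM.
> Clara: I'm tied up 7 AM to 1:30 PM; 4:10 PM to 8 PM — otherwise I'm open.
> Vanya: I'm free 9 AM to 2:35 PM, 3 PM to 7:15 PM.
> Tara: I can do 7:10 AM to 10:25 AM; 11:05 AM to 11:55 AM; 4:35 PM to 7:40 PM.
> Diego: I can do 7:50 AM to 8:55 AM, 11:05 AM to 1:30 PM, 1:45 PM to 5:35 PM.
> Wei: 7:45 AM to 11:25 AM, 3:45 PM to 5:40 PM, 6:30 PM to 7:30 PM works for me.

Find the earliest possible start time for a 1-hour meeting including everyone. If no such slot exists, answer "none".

none

Zubin free: 07:00-08:05, 08:10-10:50, 11:15-16:15, 16:40-17:20.
Ravi free: 08:05-08:50, 09:00-12:40, 13:20-16:05, 18:00-18:40.
Clara free: 13:30-16:10 (invert busy blocks within the working day).
Vanya free: 09:00-14:35, 15:00-19:15.
Tara free: 07:10-10:25, 11:05-11:55, 16:35-19:40.
Diego free: 07:50-08:55, 11:05-13:30, 13:45-17:35.
Wei free: 07:45-11:25, 15:45-17:40, 18:30-19:30.
Zubin ∩ Ravi: 08:10-08:50, 09:00-10:50, 11:15-12:40, 13:20-16:05.
Zubin ∩ Ravi ∩ Clara: 13:30-16:05.
Zubin ∩ Ravi ∩ Clara ∩ Vanya: 13:30-14:35, 15:00-16:05.
Zubin ∩ Ravi ∩ Clara ∩ Vanya ∩ Tara: ∅.
Zubin ∩ Ravi ∩ Clara ∩ Vanya ∩ Tara ∩ Diego: ∅.
Zubin ∩ Ravi ∩ Clara ∩ Vanya ∩ Tara ∩ Diego ∩ Wei: ∅.
There is no time when everyone is free.
No common window is at least 60 minutes long.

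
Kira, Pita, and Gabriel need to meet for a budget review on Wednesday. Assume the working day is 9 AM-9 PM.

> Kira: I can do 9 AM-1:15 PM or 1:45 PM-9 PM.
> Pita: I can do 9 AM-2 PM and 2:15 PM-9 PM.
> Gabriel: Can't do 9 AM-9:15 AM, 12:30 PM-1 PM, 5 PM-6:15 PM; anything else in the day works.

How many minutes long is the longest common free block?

195

Kira free: 09:00-13:15, 13:45-21:00.
Pita free: 09:00-14:00, 14:15-21:00.
Gabriel free: 09:15-12:30, 13:00-17:00, 18:15-21:00 (invert busy blocks within the working day).
Kira ∩ Pita: 09:00-13:15, 13:45-14:00, 14:15-21:00.
Kira ∩ Pita ∩ Gabriel: 09:15-12:30, 13:00-13:15, 13:45-14:00, 14:15-17:00, 18:15-21:00.
So the common availability across everyone is 09:15-12:30, 13:00-13:15, 13:45-14:00, 14:15-17:00, 18:15-21:00.
The longest is 09:15-12:30 at 195 minutes.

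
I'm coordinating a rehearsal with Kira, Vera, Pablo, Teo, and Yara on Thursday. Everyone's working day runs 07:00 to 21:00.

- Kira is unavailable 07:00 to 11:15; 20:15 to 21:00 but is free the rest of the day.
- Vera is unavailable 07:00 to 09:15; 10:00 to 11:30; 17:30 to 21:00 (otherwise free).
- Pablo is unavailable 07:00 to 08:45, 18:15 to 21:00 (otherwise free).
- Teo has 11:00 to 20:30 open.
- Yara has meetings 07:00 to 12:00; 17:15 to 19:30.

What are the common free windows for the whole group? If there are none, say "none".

Kira free: 11:15-20:15 (invert busy blocks within the working day).
Vera free: 09:15-10:00, 11:30-17:30 (invert busy blocks within the working day).
Pablo free: 08:45-18:15 (invert busy blocks within the working day).
Teo free: 11:00-20:30.
Yara free: 12:00-17:15, 19:30-21:00 (invert busy blocks within the working day).
Kira ∩ Vera: 11:30-17:30.
Kira ∩ Vera ∩ Pablo: 11:30-17:30.
Kira ∩ Vera ∩ Pablo ∩ Teo: 11:30-17:30.
Kira ∩ Vera ∩ Pablo ∩ Teo ∩ Yara: 12:00-17:15.
Those are the intersection windows.

12:00-17:15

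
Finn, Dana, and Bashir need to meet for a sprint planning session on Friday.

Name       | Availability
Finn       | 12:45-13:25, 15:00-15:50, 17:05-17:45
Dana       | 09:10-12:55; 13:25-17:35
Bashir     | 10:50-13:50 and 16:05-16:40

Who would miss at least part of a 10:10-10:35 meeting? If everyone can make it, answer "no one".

Bashir, Finn

Finn: not fully free for 10:10-10:35. Dana: free for 10:10-10:35. Bashir: not fully free for 10:10-10:35.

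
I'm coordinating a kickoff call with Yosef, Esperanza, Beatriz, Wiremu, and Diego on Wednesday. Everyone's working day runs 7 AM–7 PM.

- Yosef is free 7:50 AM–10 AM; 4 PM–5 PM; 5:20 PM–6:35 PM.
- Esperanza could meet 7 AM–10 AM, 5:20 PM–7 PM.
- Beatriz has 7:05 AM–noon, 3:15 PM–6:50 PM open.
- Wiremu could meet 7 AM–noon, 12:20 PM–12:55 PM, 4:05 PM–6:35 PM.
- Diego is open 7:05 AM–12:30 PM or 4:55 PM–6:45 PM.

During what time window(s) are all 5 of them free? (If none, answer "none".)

Yosef ∩ Esperanza: 07:50-10:00, 17:20-18:35.
Yosef ∩ Esperanza ∩ Beatriz: 07:50-10:00, 17:20-18:35.
Yosef ∩ Esperanza ∩ Beatriz ∩ Wiremu: 07:50-10:00, 17:20-18:35.
Yosef ∩ Esperanza ∩ Beatriz ∩ Wiremu ∩ Diego: 07:50-10:00, 17:20-18:35.
Those are the intersection windows.

07:50-10:00, 17:20-18:35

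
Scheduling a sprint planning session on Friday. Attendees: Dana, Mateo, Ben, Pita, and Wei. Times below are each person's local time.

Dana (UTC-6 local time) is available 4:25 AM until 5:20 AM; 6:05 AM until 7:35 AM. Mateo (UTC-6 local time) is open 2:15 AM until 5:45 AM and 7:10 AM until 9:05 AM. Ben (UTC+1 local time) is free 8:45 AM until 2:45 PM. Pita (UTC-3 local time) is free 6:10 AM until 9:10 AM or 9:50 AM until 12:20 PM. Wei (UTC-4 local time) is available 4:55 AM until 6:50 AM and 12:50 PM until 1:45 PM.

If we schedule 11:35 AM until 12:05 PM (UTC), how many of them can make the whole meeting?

2

Dana in UTC: 10:25-11:20, 12:05-13:35 (add 6h to convert from UTC-6).
Mateo in UTC: 08:15-11:45, 13:10-15:05 (add 6h to convert from UTC-6).
Ben in UTC: 07:45-13:45 (subtract 1h to convert from UTC+1).
Pita in UTC: 09:10-12:10, 12:50-15:20 (add 3h to convert from UTC-3).
Wei in UTC: 08:55-10:50, 16:50-17:45 (add 4h to convert from UTC-4).
Ben and Pita can make the full 11:35-12:05 slot — that's 2.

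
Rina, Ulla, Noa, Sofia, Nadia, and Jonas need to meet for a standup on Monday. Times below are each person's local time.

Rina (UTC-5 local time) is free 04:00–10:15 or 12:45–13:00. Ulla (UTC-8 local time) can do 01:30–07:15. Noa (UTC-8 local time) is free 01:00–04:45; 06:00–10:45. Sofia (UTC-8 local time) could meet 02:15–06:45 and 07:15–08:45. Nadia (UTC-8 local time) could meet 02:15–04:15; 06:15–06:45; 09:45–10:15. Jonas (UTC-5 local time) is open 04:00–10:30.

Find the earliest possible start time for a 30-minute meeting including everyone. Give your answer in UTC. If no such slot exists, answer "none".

Rina in UTC: 09:00-15:15, 17:45-18:00 (add 5h to convert from UTC-5).
Ulla in UTC: 09:30-15:15 (add 8h to convert from UTC-8).
Noa in UTC: 09:00-12:45, 14:00-18:45 (add 8h to convert from UTC-8).
Sofia in UTC: 10:15-14:45, 15:15-16:45 (add 8h to convert from UTC-8).
Nadia in UTC: 10:15-12:15, 14:15-14:45, 17:45-18:15 (add 8h to convert from UTC-8).
Jonas in UTC: 09:00-15:30 (add 5h to convert from UTC-5).
Rina ∩ Ulla: 09:30-15:15.
Rina ∩ Ulla ∩ Noa: 09:30-12:45, 14:00-15:15.
Rina ∩ Ulla ∩ Noa ∩ Sofia: 10:15-12:45, 14:00-14:45.
Rina ∩ Ulla ∩ Noa ∩ Sofia ∩ Nadia: 10:15-12:15, 14:15-14:45.
Rina ∩ Ulla ∩ Noa ∩ Sofia ∩ Nadia ∩ Jonas: 10:15-12:15, 14:15-14:45.
Those are the intersection windows.
The first common window of at least 30 minutes is 10:15-12:15, so the earliest start is 10:15.

10:15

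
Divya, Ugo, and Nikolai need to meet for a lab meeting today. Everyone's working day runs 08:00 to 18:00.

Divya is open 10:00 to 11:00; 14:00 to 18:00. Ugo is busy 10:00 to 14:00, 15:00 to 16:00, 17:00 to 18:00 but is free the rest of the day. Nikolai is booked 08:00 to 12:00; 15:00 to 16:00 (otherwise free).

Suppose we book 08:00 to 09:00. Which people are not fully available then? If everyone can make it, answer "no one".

Divya free: 10:00-11:00, 14:00-18:00.
Ugo free: 08:00-10:00, 14:00-15:00, 16:00-17:00 (invert busy blocks within the working day).
Nikolai free: 12:00-15:00, 16:00-18:00 (invert busy blocks within the working day).
Divya: not fully free for 08:00-09:00. Ugo: free for 08:00-09:00. Nikolai: not fully free for 08:00-09:00.

Divya, Nikolai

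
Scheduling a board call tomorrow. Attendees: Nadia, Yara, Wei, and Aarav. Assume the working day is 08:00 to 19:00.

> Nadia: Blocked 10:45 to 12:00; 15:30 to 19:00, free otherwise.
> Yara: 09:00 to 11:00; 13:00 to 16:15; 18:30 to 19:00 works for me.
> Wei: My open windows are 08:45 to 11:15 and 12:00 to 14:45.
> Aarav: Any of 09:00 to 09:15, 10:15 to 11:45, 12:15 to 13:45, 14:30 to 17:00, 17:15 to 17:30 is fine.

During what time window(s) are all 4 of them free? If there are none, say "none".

Nadia free: 08:00-10:45, 12:00-15:30 (invert busy blocks within the working day).
Yara free: 09:00-11:00, 13:00-16:15, 18:30-19:00.
Wei free: 08:45-11:15, 12:00-14:45.
Aarav free: 09:00-09:15, 10:15-11:45, 12:15-13:45, 14:30-17:00, 17:15-17:30.
Nadia ∩ Yara: 09:00-10:45, 13:00-15:30.
Nadia ∩ Yara ∩ Wei: 09:00-10:45, 13:00-14:45.
Nadia ∩ Yara ∩ Wei ∩ Aarav: 09:00-09:15, 10:15-10:45, 13:00-13:45, 14:30-14:45.

09:00-09:15, 10:15-10:45, 13:00-13:45, 14:30-14:45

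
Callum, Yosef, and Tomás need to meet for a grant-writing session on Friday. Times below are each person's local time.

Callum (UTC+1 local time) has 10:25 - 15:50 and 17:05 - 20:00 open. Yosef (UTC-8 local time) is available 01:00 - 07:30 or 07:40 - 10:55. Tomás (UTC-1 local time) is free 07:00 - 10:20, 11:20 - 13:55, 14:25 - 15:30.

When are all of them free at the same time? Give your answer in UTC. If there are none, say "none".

09:25-11:20, 12:20-14:50, 16:05-16:30

Callum in UTC: 09:25-14:50, 16:05-19:00 (subtract 1h to convert from UTC+1).
Yosef in UTC: 09:00-15:30, 15:40-18:55 (add 8h to convert from UTC-8).
Tomás in UTC: 08:00-11:20, 12:20-14:55, 15:25-16:30 (add 1h to convert from UTC-1).
Callum ∩ Yosef: 09:25-14:50, 16:05-18:55.
Callum ∩ Yosef ∩ Tomás: 09:25-11:20, 12:20-14:50, 16:05-16:30.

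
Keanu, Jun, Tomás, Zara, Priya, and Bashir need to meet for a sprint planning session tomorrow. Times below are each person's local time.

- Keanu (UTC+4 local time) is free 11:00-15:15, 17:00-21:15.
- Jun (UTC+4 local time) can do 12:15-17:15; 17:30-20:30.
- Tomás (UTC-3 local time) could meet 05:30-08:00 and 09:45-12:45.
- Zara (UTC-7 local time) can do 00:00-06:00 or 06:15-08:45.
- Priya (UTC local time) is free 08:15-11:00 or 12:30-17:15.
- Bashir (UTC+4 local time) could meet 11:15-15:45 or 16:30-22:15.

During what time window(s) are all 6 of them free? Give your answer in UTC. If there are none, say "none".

Keanu in UTC: 07:00-11:15, 13:00-17:15 (subtract 4h to convert from UTC+4).
Jun in UTC: 08:15-13:15, 13:30-16:30 (subtract 4h to convert from UTC+4).
Tomás in UTC: 08:30-11:00, 12:45-15:45 (add 3h to convert from UTC-3).
Zara in UTC: 07:00-13:00, 13:15-15:45 (add 7h to convert from UTC-7).
Priya in UTC: 08:15-11:00, 12:30-17:15.
Bashir in UTC: 07:15-11:45, 12:30-18:15 (subtract 4h to convert from UTC+4).
Keanu ∩ Jun: 08:15-11:15, 13:00-13:15, 13:30-16:30.
Keanu ∩ Jun ∩ Tomás: 08:30-11:00, 13:00-13:15, 13:30-15:45.
Keanu ∩ Jun ∩ Tomás ∩ Zara: 08:30-11:00, 13:30-15:45.
Keanu ∩ Jun ∩ Tomás ∩ Zara ∩ Priya: 08:30-11:00, 13:30-15:45.
Keanu ∩ Jun ∩ Tomás ∩ Zara ∩ Priya ∩ Bashir: 08:30-11:00, 13:30-15:45.
So the common availability across everyone is 08:30-11:00, 13:30-15:45.

08:30-11:00, 13:30-15:45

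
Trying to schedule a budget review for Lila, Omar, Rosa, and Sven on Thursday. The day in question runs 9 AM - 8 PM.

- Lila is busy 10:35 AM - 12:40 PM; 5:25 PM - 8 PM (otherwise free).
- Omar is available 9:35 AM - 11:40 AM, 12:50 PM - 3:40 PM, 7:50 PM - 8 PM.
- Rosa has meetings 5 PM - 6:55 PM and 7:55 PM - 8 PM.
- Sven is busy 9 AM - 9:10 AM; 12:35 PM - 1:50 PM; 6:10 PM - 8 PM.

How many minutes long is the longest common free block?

110

Lila free: 09:00-10:35, 12:40-17:25 (invert busy blocks within the working day).
Omar free: 09:35-11:40, 12:50-15:40, 19:50-20:00.
Rosa free: 09:00-17:00, 18:55-19:55 (invert busy blocks within the working day).
Sven free: 09:10-12:35, 13:50-18:10 (invert busy blocks within the working day).
Lila ∩ Omar: 09:35-10:35, 12:50-15:40.
Lila ∩ Omar ∩ Rosa: 09:35-10:35, 12:50-15:40.
Lila ∩ Omar ∩ Rosa ∩ Sven: 09:35-10:35, 13:50-15:40.
The longest is 13:50-15:40 at 110 minutes.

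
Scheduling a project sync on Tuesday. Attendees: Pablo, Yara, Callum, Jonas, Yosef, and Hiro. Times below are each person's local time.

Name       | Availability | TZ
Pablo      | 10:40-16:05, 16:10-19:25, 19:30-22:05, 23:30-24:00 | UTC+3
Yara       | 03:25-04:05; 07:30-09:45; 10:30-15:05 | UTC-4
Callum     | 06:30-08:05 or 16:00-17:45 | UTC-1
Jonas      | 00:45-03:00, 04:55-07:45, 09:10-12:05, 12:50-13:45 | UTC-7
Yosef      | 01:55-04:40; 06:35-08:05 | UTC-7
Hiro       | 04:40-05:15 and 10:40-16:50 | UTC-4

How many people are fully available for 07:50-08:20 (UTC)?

3

Pablo in UTC: 07:40-13:05, 13:10-16:25, 16:30-19:05, 20:30-21:00 (subtract 3h to convert from UTC+3).
Yara in UTC: 07:25-08:05, 11:30-13:45, 14:30-19:05 (add 4h to convert from UTC-4).
Callum in UTC: 07:30-09:05, 17:00-18:45 (add 1h to convert from UTC-1).
Jonas in UTC: 07:45-10:00, 11:55-14:45, 16:10-19:05, 19:50-20:45 (add 7h to convert from UTC-7).
Yosef in UTC: 08:55-11:40, 13:35-15:05 (add 7h to convert from UTC-7).
Hiro in UTC: 08:40-09:15, 14:40-20:50 (add 4h to convert from UTC-4).
Pablo, Callum, and Jonas can make the full 07:50-08:20 slot — that's 3.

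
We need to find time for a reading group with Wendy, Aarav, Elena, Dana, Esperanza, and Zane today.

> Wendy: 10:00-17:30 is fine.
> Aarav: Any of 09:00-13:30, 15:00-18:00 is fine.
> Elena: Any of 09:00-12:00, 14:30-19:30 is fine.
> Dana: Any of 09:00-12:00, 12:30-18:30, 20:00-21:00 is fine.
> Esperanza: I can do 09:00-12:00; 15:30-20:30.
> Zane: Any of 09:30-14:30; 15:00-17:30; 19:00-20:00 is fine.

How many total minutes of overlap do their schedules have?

240

Wendy ∩ Aarav: 10:00-13:30, 15:00-17:30.
Wendy ∩ Aarav ∩ Elena: 10:00-12:00, 15:00-17:30.
Wendy ∩ Aarav ∩ Elena ∩ Dana: 10:00-12:00, 15:00-17:30.
Wendy ∩ Aarav ∩ Elena ∩ Dana ∩ Esperanza: 10:00-12:00, 15:30-17:30.
Wendy ∩ Aarav ∩ Elena ∩ Dana ∩ Esperanza ∩ Zane: 10:00-12:00, 15:30-17:30.
Summing the common windows: 120 + 120 = 240 minutes.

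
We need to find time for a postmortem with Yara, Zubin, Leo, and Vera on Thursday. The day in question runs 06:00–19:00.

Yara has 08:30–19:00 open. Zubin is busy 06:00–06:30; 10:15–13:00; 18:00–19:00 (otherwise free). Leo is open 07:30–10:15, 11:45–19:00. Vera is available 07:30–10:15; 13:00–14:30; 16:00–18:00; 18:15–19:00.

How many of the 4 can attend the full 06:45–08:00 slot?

Yara free: 08:30-19:00.
Zubin free: 06:30-10:15, 13:00-18:00 (invert busy blocks within the working day).
Leo free: 07:30-10:15, 11:45-19:00.
Vera free: 07:30-10:15, 13:00-14:30, 16:00-18:00, 18:15-19:00.
Zubin can make the full 06:45-08:00 slot — that's 1.

1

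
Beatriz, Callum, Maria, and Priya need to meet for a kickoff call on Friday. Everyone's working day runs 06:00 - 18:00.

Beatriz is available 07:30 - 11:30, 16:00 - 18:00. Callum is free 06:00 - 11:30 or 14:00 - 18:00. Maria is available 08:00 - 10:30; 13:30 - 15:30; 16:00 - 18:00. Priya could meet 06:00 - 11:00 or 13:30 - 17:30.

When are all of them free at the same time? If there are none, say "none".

Beatriz ∩ Callum: 07:30-11:30, 16:00-18:00.
Beatriz ∩ Callum ∩ Maria: 08:00-10:30, 16:00-18:00.
Beatriz ∩ Callum ∩ Maria ∩ Priya: 08:00-10:30, 16:00-17:30.
So the common availability across everyone is 08:00-10:30, 16:00-17:30.

08:00-10:30, 16:00-17:30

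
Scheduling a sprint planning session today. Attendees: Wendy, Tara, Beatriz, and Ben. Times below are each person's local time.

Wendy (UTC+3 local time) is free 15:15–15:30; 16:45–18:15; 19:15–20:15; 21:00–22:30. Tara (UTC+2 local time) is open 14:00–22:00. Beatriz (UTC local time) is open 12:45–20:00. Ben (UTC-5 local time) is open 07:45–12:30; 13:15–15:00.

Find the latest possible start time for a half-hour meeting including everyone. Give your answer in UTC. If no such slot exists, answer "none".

19:00

Wendy in UTC: 12:15-12:30, 13:45-15:15, 16:15-17:15, 18:00-19:30 (subtract 3h to convert from UTC+3).
Tara in UTC: 12:00-20:00 (subtract 2h to convert from UTC+2).
Beatriz in UTC: 12:45-20:00.
Ben in UTC: 12:45-17:30, 18:15-20:00 (add 5h to convert from UTC-5).
Wendy ∩ Tara: 12:15-12:30, 13:45-15:15, 16:15-17:15, 18:00-19:30.
Wendy ∩ Tara ∩ Beatriz: 13:45-15:15, 16:15-17:15, 18:00-19:30.
Wendy ∩ Tara ∩ Beatriz ∩ Ben: 13:45-15:15, 16:15-17:15, 18:15-19:30.
The last common window of at least 30 minutes is 18:15-19:30; a 30-minute meeting can start as late as 19:00 and still end by 19:30.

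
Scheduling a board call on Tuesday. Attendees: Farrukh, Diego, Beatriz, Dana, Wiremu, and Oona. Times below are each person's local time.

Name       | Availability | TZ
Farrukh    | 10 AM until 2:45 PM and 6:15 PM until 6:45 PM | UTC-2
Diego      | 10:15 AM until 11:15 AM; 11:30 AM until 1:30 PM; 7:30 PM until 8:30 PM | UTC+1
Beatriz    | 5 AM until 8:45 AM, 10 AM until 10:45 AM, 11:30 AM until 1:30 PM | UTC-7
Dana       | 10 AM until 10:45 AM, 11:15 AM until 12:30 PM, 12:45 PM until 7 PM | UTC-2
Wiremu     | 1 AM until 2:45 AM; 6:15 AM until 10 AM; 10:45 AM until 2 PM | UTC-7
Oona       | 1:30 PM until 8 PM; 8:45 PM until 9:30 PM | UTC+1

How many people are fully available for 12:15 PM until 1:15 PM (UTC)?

2

Farrukh in UTC: 12:00-16:45, 20:15-20:45 (add 2h to convert from UTC-2).
Diego in UTC: 09:15-10:15, 10:30-12:30, 18:30-19:30 (subtract 1h to convert from UTC+1).
Beatriz in UTC: 12:00-15:45, 17:00-17:45, 18:30-20:30 (add 7h to convert from UTC-7).
Dana in UTC: 12:00-12:45, 13:15-14:30, 14:45-21:00 (add 2h to convert from UTC-2).
Wiremu in UTC: 08:00-09:45, 13:15-17:00, 17:45-21:00 (add 7h to convert from UTC-7).
Oona in UTC: 12:30-19:00, 19:45-20:30 (subtract 1h to convert from UTC+1).
Farrukh and Beatriz can make the full 12:15-13:15 slot — that's 2.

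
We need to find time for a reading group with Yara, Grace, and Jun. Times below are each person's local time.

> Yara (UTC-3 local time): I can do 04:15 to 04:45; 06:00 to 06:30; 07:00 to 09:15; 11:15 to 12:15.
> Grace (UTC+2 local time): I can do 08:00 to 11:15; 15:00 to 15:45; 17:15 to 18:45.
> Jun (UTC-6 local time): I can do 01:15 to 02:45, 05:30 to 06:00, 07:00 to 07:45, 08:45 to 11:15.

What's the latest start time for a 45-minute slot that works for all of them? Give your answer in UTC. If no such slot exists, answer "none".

Yara in UTC: 07:15-07:45, 09:00-09:30, 10:00-12:15, 14:15-15:15 (add 3h to convert from UTC-3).
Grace in UTC: 06:00-09:15, 13:00-13:45, 15:15-16:45 (subtract 2h to convert from UTC+2).
Jun in UTC: 07:15-08:45, 11:30-12:00, 13:00-13:45, 14:45-17:15 (add 6h to convert from UTC-6).
Yara ∩ Grace: 07:15-07:45, 09:00-09:15.
Yara ∩ Grace ∩ Jun: 07:15-07:45.
Those are the intersection windows.
No common window is at least 45 minutes long.

none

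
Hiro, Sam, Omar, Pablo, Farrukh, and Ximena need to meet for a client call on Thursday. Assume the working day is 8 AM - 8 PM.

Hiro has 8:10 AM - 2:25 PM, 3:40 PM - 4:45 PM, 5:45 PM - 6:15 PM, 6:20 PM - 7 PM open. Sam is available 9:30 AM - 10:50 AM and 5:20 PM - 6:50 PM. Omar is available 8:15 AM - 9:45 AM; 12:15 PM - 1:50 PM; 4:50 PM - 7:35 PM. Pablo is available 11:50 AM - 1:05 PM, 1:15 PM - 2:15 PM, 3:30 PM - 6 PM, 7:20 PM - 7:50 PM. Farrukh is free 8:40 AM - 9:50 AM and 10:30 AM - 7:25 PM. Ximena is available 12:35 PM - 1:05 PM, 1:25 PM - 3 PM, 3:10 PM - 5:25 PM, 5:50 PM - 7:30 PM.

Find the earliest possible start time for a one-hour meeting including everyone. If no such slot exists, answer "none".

none

Hiro ∩ Sam: 09:30-10:50, 17:45-18:15, 18:20-18:50.
Hiro ∩ Sam ∩ Omar: 09:30-09:45, 17:45-18:15, 18:20-18:50.
Hiro ∩ Sam ∩ Omar ∩ Pablo: 17:45-18:00.
Hiro ∩ Sam ∩ Omar ∩ Pablo ∩ Farrukh: 17:45-18:00.
Hiro ∩ Sam ∩ Omar ∩ Pablo ∩ Farrukh ∩ Ximena: 17:50-18:00.
No common window is at least 60 minutes long.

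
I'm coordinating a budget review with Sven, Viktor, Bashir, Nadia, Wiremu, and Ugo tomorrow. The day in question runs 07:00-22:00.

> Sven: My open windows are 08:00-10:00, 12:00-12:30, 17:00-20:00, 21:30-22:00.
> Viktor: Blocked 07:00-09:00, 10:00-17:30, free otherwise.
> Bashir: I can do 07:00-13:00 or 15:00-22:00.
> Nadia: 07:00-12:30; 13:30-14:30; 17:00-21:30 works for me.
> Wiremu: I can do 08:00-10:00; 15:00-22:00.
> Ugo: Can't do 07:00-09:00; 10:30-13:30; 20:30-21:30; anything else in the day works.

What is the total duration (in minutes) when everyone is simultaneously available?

210

Sven free: 08:00-10:00, 12:00-12:30, 17:00-20:00, 21:30-22:00.
Viktor free: 09:00-10:00, 17:30-22:00 (invert busy blocks within the working day).
Bashir free: 07:00-13:00, 15:00-22:00.
Nadia free: 07:00-12:30, 13:30-14:30, 17:00-21:30.
Wiremu free: 08:00-10:00, 15:00-22:00.
Ugo free: 09:00-10:30, 13:30-20:30, 21:30-22:00 (invert busy blocks within the working day).
Sven ∩ Viktor: 09:00-10:00, 17:30-20:00, 21:30-22:00.
Sven ∩ Viktor ∩ Bashir: 09:00-10:00, 17:30-20:00, 21:30-22:00.
Sven ∩ Viktor ∩ Bashir ∩ Nadia: 09:00-10:00, 17:30-20:00.
Sven ∩ Viktor ∩ Bashir ∩ Nadia ∩ Wiremu: 09:00-10:00, 17:30-20:00.
Sven ∩ Viktor ∩ Bashir ∩ Nadia ∩ Wiremu ∩ Ugo: 09:00-10:00, 17:30-20:00.
So the common availability across everyone is 09:00-10:00, 17:30-20:00.
Summing the common windows: 60 + 150 = 210 minutes.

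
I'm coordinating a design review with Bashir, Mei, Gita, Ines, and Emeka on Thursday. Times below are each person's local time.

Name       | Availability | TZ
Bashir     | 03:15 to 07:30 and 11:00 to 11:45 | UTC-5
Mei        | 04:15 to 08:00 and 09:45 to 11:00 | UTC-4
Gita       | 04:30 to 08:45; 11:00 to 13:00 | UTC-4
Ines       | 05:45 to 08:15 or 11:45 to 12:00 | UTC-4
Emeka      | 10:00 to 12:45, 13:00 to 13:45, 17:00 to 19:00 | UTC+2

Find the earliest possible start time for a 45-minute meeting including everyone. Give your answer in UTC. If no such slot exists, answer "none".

Bashir in UTC: 08:15-12:30, 16:00-16:45 (add 5h to convert from UTC-5).
Mei in UTC: 08:15-12:00, 13:45-15:00 (add 4h to convert from UTC-4).
Gita in UTC: 08:30-12:45, 15:00-17:00 (add 4h to convert from UTC-4).
Ines in UTC: 09:45-12:15, 15:45-16:00 (add 4h to convert from UTC-4).
Emeka in UTC: 08:00-10:45, 11:00-11:45, 15:00-17:00 (subtract 2h to convert from UTC+2).
Bashir ∩ Mei: 08:15-12:00.
Bashir ∩ Mei ∩ Gita: 08:30-12:00.
Bashir ∩ Mei ∩ Gita ∩ Ines: 09:45-12:00.
Bashir ∩ Mei ∩ Gita ∩ Ines ∩ Emeka: 09:45-10:45, 11:00-11:45.
The first common window of at least 45 minutes is 09:45-10:45, so the earliest start is 09:45.

09:45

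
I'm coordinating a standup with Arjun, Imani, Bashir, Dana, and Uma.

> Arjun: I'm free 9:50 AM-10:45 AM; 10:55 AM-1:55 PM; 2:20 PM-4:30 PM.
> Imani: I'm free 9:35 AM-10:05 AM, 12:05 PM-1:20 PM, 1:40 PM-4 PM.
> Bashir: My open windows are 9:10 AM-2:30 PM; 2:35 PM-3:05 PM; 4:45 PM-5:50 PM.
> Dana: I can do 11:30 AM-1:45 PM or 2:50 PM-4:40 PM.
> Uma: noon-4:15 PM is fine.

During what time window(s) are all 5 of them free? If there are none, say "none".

12:05-13:20, 13:40-13:45, 14:50-15:05

Arjun ∩ Imani: 09:50-10:05, 12:05-13:20, 13:40-13:55, 14:20-16:00.
Arjun ∩ Imani ∩ Bashir: 09:50-10:05, 12:05-13:20, 13:40-13:55, 14:20-14:30, 14:35-15:05.
Arjun ∩ Imani ∩ Bashir ∩ Dana: 12:05-13:20, 13:40-13:45, 14:50-15:05.
Arjun ∩ Imani ∩ Bashir ∩ Dana ∩ Uma: 12:05-13:20, 13:40-13:45, 14:50-15:05.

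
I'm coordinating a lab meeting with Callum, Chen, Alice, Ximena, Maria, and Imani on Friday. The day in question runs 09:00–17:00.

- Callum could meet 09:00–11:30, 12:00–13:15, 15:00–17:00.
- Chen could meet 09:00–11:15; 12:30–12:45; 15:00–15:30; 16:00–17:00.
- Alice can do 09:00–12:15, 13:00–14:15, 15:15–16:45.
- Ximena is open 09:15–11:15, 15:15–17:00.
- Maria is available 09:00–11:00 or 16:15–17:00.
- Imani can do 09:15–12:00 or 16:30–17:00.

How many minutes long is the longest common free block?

Callum ∩ Chen: 09:00-11:15, 12:30-12:45, 15:00-15:30, 16:00-17:00.
Callum ∩ Chen ∩ Alice: 09:00-11:15, 15:15-15:30, 16:00-16:45.
Callum ∩ Chen ∩ Alice ∩ Ximena: 09:15-11:15, 15:15-15:30, 16:00-16:45.
Callum ∩ Chen ∩ Alice ∩ Ximena ∩ Maria: 09:15-11:00, 16:15-16:45.
Callum ∩ Chen ∩ Alice ∩ Ximena ∩ Maria ∩ Imani: 09:15-11:00, 16:30-16:45.
So the common availability across everyone is 09:15-11:00, 16:30-16:45.
The longest is 09:15-11:00 at 105 minutes.

105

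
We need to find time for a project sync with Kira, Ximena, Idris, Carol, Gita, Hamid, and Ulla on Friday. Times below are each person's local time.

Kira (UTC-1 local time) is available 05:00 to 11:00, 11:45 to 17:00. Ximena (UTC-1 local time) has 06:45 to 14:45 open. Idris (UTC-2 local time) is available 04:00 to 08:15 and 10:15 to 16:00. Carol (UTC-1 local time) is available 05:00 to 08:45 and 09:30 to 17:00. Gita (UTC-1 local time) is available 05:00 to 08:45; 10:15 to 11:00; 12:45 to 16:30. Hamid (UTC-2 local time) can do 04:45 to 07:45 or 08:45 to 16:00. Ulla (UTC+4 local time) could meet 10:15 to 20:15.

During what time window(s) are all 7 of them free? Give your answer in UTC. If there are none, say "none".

Kira in UTC: 06:00-12:00, 12:45-18:00 (add 1h to convert from UTC-1).
Ximena in UTC: 07:45-15:45 (add 1h to convert from UTC-1).
Idris in UTC: 06:00-10:15, 12:15-18:00 (add 2h to convert from UTC-2).
Carol in UTC: 06:00-09:45, 10:30-18:00 (add 1h to convert from UTC-1).
Gita in UTC: 06:00-09:45, 11:15-12:00, 13:45-17:30 (add 1h to convert from UTC-1).
Hamid in UTC: 06:45-09:45, 10:45-18:00 (add 2h to convert from UTC-2).
Ulla in UTC: 06:15-16:15 (subtract 4h to convert from UTC+4).
Kira ∩ Ximena: 07:45-12:00, 12:45-15:45.
Kira ∩ Ximena ∩ Idris: 07:45-10:15, 12:45-15:45.
Kira ∩ Ximena ∩ Idris ∩ Carol: 07:45-09:45, 12:45-15:45.
Kira ∩ Ximena ∩ Idris ∩ Carol ∩ Gita: 07:45-09:45, 13:45-15:45.
Kira ∩ Ximena ∩ Idris ∩ Carol ∩ Gita ∩ Hamid: 07:45-09:45, 13:45-15:45.
Kira ∩ Ximena ∩ Idris ∩ Carol ∩ Gita ∩ Hamid ∩ Ulla: 07:45-09:45, 13:45-15:45.

07:45-09:45, 13:45-15:45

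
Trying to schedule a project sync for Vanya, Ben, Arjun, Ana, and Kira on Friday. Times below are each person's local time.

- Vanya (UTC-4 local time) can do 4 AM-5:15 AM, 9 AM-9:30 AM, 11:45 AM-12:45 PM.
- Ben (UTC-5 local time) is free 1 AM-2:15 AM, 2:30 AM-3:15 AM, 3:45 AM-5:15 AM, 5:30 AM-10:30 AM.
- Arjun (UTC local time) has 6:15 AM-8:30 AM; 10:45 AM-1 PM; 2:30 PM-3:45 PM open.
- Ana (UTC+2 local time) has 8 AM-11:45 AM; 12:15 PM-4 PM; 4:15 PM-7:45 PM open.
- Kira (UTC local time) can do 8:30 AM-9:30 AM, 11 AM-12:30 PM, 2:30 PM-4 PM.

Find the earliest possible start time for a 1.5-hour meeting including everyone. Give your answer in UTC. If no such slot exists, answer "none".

none

Vanya in UTC: 08:00-09:15, 13:00-13:30, 15:45-16:45 (add 4h to convert from UTC-4).
Ben in UTC: 06:00-07:15, 07:30-08:15, 08:45-10:15, 10:30-15:30 (add 5h to convert from UTC-5).
Arjun in UTC: 06:15-08:30, 10:45-13:00, 14:30-15:45.
Ana in UTC: 06:00-09:45, 10:15-14:00, 14:15-17:45 (subtract 2h to convert from UTC+2).
Kira in UTC: 08:30-09:30, 11:00-12:30, 14:30-16:00.
Vanya ∩ Ben: 08:00-08:15, 08:45-09:15, 13:00-13:30.
Vanya ∩ Ben ∩ Arjun: 08:00-08:15.
Vanya ∩ Ben ∩ Arjun ∩ Ana: 08:00-08:15.
Vanya ∩ Ben ∩ Arjun ∩ Ana ∩ Kira: ∅.
There is no time when everyone is free.
No common window is at least 90 minutes long.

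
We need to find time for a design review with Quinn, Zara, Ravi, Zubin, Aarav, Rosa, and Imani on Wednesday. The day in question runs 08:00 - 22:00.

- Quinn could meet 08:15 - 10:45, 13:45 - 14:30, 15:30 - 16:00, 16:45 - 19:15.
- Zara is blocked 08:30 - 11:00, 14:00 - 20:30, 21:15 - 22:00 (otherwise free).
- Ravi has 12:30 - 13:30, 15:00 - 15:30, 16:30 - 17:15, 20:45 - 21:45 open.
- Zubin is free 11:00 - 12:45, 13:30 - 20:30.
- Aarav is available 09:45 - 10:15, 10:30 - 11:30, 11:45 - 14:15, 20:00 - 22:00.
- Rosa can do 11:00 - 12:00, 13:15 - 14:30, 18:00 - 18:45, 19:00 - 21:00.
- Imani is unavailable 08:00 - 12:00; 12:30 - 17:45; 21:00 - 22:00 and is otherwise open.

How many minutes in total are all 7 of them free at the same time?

0

Quinn free: 08:15-10:45, 13:45-14:30, 15:30-16:00, 16:45-19:15.
Zara free: 08:00-08:30, 11:00-14:00, 20:30-21:15 (invert busy blocks within the working day).
Ravi free: 12:30-13:30, 15:00-15:30, 16:30-17:15, 20:45-21:45.
Zubin free: 11:00-12:45, 13:30-20:30.
Aarav free: 09:45-10:15, 10:30-11:30, 11:45-14:15, 20:00-22:00.
Rosa free: 11:00-12:00, 13:15-14:30, 18:00-18:45, 19:00-21:00.
Imani free: 12:00-12:30, 17:45-21:00 (invert busy blocks within the working day).
Quinn ∩ Zara: 08:15-08:30, 13:45-14:00.
Quinn ∩ Zara ∩ Ravi: ∅.
Quinn ∩ Zara ∩ Ravi ∩ Zubin: ∅.
Quinn ∩ Zara ∩ Ravi ∩ Zubin ∩ Aarav: ∅.
Quinn ∩ Zara ∩ Ravi ∩ Zubin ∩ Aarav ∩ Rosa: ∅.
Quinn ∩ Zara ∩ Ravi ∩ Zubin ∩ Aarav ∩ Rosa ∩ Imani: ∅.
There is no time when everyone is free.
There is no common window, so the total is 0 minutes.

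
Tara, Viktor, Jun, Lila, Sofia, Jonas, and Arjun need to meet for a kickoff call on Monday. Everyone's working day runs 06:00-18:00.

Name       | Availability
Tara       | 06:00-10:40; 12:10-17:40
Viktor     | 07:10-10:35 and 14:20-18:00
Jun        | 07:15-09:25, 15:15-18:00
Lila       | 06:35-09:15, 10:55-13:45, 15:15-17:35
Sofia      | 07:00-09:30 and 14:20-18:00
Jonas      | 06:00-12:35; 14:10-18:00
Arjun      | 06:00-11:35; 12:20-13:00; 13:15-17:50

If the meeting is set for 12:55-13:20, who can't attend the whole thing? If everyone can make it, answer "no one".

Arjun, Jonas, Jun, Sofia, Viktor

Tara: free for 12:55-13:20. Viktor: not fully free for 12:55-13:20. Jun: not fully free for 12:55-13:20. Lila: free for 12:55-13:20. Sofia: not fully free for 12:55-13:20. Jonas: not fully free for 12:55-13:20. Arjun: not fully free for 12:55-13:20.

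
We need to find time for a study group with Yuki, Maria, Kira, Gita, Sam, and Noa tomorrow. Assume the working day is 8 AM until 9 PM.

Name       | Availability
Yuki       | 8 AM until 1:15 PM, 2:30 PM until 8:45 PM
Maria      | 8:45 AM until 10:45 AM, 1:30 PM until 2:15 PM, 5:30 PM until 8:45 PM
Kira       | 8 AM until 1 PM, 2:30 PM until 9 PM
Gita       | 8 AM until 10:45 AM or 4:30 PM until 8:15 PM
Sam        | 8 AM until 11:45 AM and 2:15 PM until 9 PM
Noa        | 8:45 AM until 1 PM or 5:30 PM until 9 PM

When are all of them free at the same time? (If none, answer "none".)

08:45-10:45, 17:30-20:15

Yuki ∩ Maria: 08:45-10:45, 17:30-20:45.
Yuki ∩ Maria ∩ Kira: 08:45-10:45, 17:30-20:45.
Yuki ∩ Maria ∩ Kira ∩ Gita: 08:45-10:45, 17:30-20:15.
Yuki ∩ Maria ∩ Kira ∩ Gita ∩ Sam: 08:45-10:45, 17:30-20:15.
Yuki ∩ Maria ∩ Kira ∩ Gita ∩ Sam ∩ Noa: 08:45-10:45, 17:30-20:15.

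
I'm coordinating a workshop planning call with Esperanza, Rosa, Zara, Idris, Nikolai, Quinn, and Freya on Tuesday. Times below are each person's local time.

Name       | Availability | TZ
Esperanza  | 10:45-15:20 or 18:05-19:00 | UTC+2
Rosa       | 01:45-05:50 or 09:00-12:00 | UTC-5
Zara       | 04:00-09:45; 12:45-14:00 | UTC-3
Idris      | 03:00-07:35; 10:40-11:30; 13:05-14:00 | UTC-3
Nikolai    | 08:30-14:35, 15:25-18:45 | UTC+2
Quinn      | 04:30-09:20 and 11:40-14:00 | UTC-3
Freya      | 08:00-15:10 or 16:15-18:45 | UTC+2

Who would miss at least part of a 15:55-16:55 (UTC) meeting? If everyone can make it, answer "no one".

Esperanza in UTC: 08:45-13:20, 16:05-17:00 (subtract 2h to convert from UTC+2).
Rosa in UTC: 06:45-10:50, 14:00-17:00 (add 5h to convert from UTC-5).
Zara in UTC: 07:00-12:45, 15:45-17:00 (add 3h to convert from UTC-3).
Idris in UTC: 06:00-10:35, 13:40-14:30, 16:05-17:00 (add 3h to convert from UTC-3).
Nikolai in UTC: 06:30-12:35, 13:25-16:45 (subtract 2h to convert from UTC+2).
Quinn in UTC: 07:30-12:20, 14:40-17:00 (add 3h to convert from UTC-3).
Freya in UTC: 06:00-13:10, 14:15-16:45 (subtract 2h to convert from UTC+2).
Esperanza: not fully free for 15:55-16:55. Rosa: free for 15:55-16:55. Zara: free for 15:55-16:55. Idris: not fully free for 15:55-16:55. Nikolai: not fully free for 15:55-16:55. Quinn: free for 15:55-16:55. Freya: not fully free for 15:55-16:55.

Esperanza, Freya, Idris, Nikolai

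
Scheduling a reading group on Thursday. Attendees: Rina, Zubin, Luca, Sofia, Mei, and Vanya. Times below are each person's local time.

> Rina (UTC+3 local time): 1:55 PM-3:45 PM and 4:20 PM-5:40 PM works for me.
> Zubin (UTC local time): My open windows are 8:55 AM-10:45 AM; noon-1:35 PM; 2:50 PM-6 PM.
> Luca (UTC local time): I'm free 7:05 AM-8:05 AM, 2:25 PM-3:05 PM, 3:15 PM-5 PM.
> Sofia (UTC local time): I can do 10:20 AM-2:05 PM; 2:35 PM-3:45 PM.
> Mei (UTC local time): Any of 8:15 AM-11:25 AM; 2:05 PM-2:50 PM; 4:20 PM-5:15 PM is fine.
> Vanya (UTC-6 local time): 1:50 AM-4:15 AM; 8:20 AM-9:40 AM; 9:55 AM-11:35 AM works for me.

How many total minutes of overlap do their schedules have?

0

Rina in UTC: 10:55-12:45, 13:20-14:40 (subtract 3h to convert from UTC+3).
Zubin in UTC: 08:55-10:45, 12:00-13:35, 14:50-18:00.
Luca in UTC: 07:05-08:05, 14:25-15:05, 15:15-17:00.
Sofia in UTC: 10:20-14:05, 14:35-15:45.
Mei in UTC: 08:15-11:25, 14:05-14:50, 16:20-17:15.
Vanya in UTC: 07:50-10:15, 14:20-15:40, 15:55-17:35 (add 6h to convert from UTC-6).
Rina ∩ Zubin: 12:00-12:45, 13:20-13:35.
Rina ∩ Zubin ∩ Luca: ∅.
Rina ∩ Zubin ∩ Luca ∩ Sofia: ∅.
Rina ∩ Zubin ∩ Luca ∩ Sofia ∩ Mei: ∅.
Rina ∩ Zubin ∩ Luca ∩ Sofia ∩ Mei ∩ Vanya: ∅.
There is no time when everyone is free.
There is no common window, so the total is 0 minutes.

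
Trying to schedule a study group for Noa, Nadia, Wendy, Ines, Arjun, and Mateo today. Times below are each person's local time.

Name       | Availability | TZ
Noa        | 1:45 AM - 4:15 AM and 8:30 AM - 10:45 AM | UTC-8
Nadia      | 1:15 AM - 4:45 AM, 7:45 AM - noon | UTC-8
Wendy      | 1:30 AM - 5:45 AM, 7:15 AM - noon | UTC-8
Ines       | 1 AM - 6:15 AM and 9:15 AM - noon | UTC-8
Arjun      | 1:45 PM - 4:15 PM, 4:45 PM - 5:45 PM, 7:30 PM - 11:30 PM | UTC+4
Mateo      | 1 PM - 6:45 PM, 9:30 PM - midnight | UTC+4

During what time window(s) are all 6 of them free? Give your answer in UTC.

Noa in UTC: 09:45-12:15, 16:30-18:45 (add 8h to convert from UTC-8).
Nadia in UTC: 09:15-12:45, 15:45-20:00 (add 8h to convert from UTC-8).
Wendy in UTC: 09:30-13:45, 15:15-20:00 (add 8h to convert from UTC-8).
Ines in UTC: 09:00-14:15, 17:15-20:00 (add 8h to convert from UTC-8).
Arjun in UTC: 09:45-12:15, 12:45-13:45, 15:30-19:30 (subtract 4h to convert from UTC+4).
Mateo in UTC: 09:00-14:45, 17:30-20:00 (subtract 4h to convert from UTC+4).
Noa ∩ Nadia: 09:45-12:15, 16:30-18:45.
Noa ∩ Nadia ∩ Wendy: 09:45-12:15, 16:30-18:45.
Noa ∩ Nadia ∩ Wendy ∩ Ines: 09:45-12:15, 17:15-18:45.
Noa ∩ Nadia ∩ Wendy ∩ Ines ∩ Arjun: 09:45-12:15, 17:15-18:45.
Noa ∩ Nadia ∩ Wendy ∩ Ines ∩ Arjun ∩ Mateo: 09:45-12:15, 17:30-18:45.

09:45-12:15, 17:30-18:45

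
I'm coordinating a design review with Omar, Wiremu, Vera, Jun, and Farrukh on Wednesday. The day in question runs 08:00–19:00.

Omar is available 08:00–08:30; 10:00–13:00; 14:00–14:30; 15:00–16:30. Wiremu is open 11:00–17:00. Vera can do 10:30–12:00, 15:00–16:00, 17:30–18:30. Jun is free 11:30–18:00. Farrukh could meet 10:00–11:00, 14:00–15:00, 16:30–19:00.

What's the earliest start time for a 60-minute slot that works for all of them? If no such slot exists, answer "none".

Omar ∩ Wiremu: 11:00-13:00, 14:00-14:30, 15:00-16:30.
Omar ∩ Wiremu ∩ Vera: 11:00-12:00, 15:00-16:00.
Omar ∩ Wiremu ∩ Vera ∩ Jun: 11:30-12:00, 15:00-16:00.
Omar ∩ Wiremu ∩ Vera ∩ Jun ∩ Farrukh: ∅.
There is no time when everyone is free.
No common window is at least 60 minutes long.

none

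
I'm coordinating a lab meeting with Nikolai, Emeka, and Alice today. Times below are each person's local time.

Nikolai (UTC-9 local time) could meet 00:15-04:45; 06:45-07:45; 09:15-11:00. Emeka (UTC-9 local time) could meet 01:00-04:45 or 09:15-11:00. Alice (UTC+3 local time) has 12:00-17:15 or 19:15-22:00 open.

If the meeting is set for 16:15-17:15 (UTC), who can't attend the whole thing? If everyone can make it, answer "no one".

Emeka, Nikolai

Nikolai in UTC: 09:15-13:45, 15:45-16:45, 18:15-20:00 (add 9h to convert from UTC-9).
Emeka in UTC: 10:00-13:45, 18:15-20:00 (add 9h to convert from UTC-9).
Alice in UTC: 09:00-14:15, 16:15-19:00 (subtract 3h to convert from UTC+3).
Nikolai: not fully free for 16:15-17:15. Emeka: not fully free for 16:15-17:15. Alice: free for 16:15-17:15.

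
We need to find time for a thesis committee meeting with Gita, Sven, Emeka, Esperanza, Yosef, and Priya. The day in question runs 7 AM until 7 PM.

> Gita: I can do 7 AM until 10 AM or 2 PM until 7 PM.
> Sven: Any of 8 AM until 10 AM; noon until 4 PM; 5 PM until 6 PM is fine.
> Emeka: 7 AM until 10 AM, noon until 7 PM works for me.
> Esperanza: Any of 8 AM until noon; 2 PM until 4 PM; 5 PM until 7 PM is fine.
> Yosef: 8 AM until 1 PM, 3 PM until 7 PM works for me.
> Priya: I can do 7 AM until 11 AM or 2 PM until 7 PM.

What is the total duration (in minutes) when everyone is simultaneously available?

240

Gita ∩ Sven: 08:00-10:00, 14:00-16:00, 17:00-18:00.
Gita ∩ Sven ∩ Emeka: 08:00-10:00, 14:00-16:00, 17:00-18:00.
Gita ∩ Sven ∩ Emeka ∩ Esperanza: 08:00-10:00, 14:00-16:00, 17:00-18:00.
Gita ∩ Sven ∩ Emeka ∩ Esperanza ∩ Yosef: 08:00-10:00, 15:00-16:00, 17:00-18:00.
Gita ∩ Sven ∩ Emeka ∩ Esperanza ∩ Yosef ∩ Priya: 08:00-10:00, 15:00-16:00, 17:00-18:00.
Summing the common windows: 120 + 60 + 60 = 240 minutes.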